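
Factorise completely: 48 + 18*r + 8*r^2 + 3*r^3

(3*r + 8)*(r^2 + 6)

Group as (3*r^3 + 18*r) + (8*r^2 + 48) = 3*r*(r^2 + 6) + 8*(r^2 + 6).
Both groups share the factor (r^2 + 6).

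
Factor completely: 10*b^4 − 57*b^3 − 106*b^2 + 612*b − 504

(2*b + 7)*(5*b − 6)*(b − 2)*(b − 6)

Testing divisors of the constant over divisors of the leading coefficient, b = 6 is a root, giving the factor (b − 6) and quotient 10*b^3 + 3*b^2 − 88*b + 84.
Continuing, b = 6/5 is a root, giving the factor (5*b − 6) and quotient 2*b^2 + 3*b − 14.
The remaining quadratic factors as (2*b + 7)(b − 2).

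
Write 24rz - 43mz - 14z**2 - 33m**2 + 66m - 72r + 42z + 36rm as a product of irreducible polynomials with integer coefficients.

Group: 12r(3m + 2z - 6) + (-11m - 7z)(3m + 2z - 6); both groups contain (3m + 2z - 6).

(12r - 11m - 7z)(3m + 2z - 6)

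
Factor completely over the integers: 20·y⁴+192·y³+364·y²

Pull out the common factor 4·y², then factor the remaining trinomial.

4·y²·(5·y+13)·(y+7)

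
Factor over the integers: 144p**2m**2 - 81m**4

9m**2(4p - 3m)(4p + 3m)

Every term has a factor of 9m**2. Then 16p**2 - 9m**2 = (4p)² − (3m)².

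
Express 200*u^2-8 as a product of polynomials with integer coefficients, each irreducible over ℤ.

Pull out the common factor 8; 25*u^2-1 is a difference of squares.

8*(5*u+1)*(5*u-1)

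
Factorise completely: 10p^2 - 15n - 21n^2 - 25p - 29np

Group: -3n(7n - 2p + 5) - 5p(7n - 2p + 5); both groups contain (7n - 2p + 5).

-(3n + 5p)(7n - 2p + 5)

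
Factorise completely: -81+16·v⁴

Difference of squares twice: with A = 2·v and B = 3, A⁴ − B⁴ = (A² − B²)(A² + B²), and A² − B² factors again.

(2·v+3)·(2·v-3)·(4·v²+9)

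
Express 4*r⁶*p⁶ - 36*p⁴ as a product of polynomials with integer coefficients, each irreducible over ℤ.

Every term has a factor of 4*p⁴; factoring it out leaves r⁶*p² - 9.
Recognize a difference of squares with the parts r³*p and 3.

4*p⁴*(r³*p + 3)*(r³*p - 3)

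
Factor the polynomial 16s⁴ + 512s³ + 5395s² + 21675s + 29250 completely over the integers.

Among the possible rational roots, s = -10 is a root, giving the factor (s + 10) and quotient 16s³ + 352s² + 1875s + 2925.
Then s = -13/4 is a root, so (4s + 13) is a factor; dividing leaves 4s² + 75s + 225.
The remaining quadratic factors as (4s + 15)(s + 15).

(4s + 13)(4s + 15)(s + 10)(s + 15)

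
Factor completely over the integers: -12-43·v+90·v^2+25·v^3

(5·v+1)·(5·v-3)·(v+4)

Among the possible rational roots, v = -4 is a root, so (v+4) is a factor; dividing leaves 25·v^2-10·v-3.
The remaining quadratic factors as (5·v+1)(5·v-3).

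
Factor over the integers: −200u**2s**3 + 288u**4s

Every term has a factor of 8u**2s. Then 36u**2 − 25s**2 = (6u)² − (5s)².

8su**2(6u − 5s)(6u + 5s)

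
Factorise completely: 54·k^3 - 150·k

6·k·(3·k + 5)·(3·k - 5)

Factor out 6·k, leaving 9·k^2 - 25, which is a difference of two squares.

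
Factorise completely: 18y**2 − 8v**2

2(3y − 2v)(3y + 2v)

Factor out 2, leaving 9y**2 − 4v**2, which is a difference of two squares.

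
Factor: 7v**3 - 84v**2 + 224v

Pull out the common factor 7v, then factor the remaining trinomial.

7v(v - 4)(v - 8)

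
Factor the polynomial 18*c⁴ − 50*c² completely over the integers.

2*c²*(3*c + 5)*(3*c − 5)

Factor out 2*c², leaving 9*c² − 25, which is a difference of two squares.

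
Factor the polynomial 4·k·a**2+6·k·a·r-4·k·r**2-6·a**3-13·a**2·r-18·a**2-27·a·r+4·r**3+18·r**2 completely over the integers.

(2·k-3·a-2·r-9)·(2·a-r)·(a+2·r)

Group: a·(4·k·a-2·k·r-6·a**2-a·r-18·a+2·r**2+9·r) + 2·r·(4·k·a-2·k·r-6·a**2-a·r-18·a+2·r**2+9·r); both groups contain (4·k·a-2·k·r-6·a**2-a·r-18·a+2·r**2+9·r), so (a+2·r) is a factor with cofactor 4·k·a-2·k·r-6·a**2-a·r-18·a+2·r**2+9·r.
The cofactor groups again: 4·k·a-2·k·r-6·a**2-a·r-18·a+2·r**2+9·r = 2·k·(2·a-r) + (-3·a-2·r-9)·(2·a-r); both groups contain (2·a-r), giving (2·k-3·a-2·r-9)·(2·a-r).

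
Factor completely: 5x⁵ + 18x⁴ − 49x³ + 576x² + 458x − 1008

(5x + 8)(x + 7)(x − 1)(x² − 4x + 18)

Trying the rational-root candidates, x = −7 is a root, so (x + 7) is a factor; dividing leaves 5x⁴ − 17x³ + 70x² + 86x − 144.
Continuing, x = −8/5 is a root, so (5x + 8) divides it; the quotient is x³ − 5x² + 22x − 18.
Then x = 1 is a root, so (x − 1) divides it; the quotient is x² − 4x + 18.
The quadratic x² − 4x + 18 has discriminant −56 < 0 and is irreducible over ℤ.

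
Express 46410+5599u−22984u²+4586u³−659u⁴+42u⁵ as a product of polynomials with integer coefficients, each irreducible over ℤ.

(6u+7)(7u−13)(u−10)(u²−5u+51)

Among the possible rational roots, u = 10 is a root, so (u−10) is a factor; dividing leaves 42u⁴−239u³+2196u²−1024u−4641.
Then u = 13/7 is a root, so (7u−13) divides it; the quotient is 6u³−23u²+271u+357.
Next, u = −7/6 is a root, giving the factor (6u+7) and quotient u²−5u+51.
The quadratic u²−5u+51 has discriminant −179 < 0 and is irreducible over ℤ.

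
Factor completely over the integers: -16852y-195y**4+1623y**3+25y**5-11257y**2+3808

(5y+7)(5y-1)(y-8)(y**2-y+68)

Among the possible rational roots, y = 8 is a root, so (y-8) divides it; the quotient is 25y**4+5y**3+1663y**2+2047y-476.
Next, y = -7/5 is a root, giving the factor (5y+7) and quotient 5y**3-6y**2+341y-68.
Then y = 1/5 is a root, so (5y-1) is a factor; dividing leaves y**2-y+68.
The quadratic y**2-y+68 has discriminant -271 < 0 and is irreducible over ℤ.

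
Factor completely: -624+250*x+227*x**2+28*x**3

Among the possible rational roots, x = 8/7 is a root, so (7*x-8) divides it; the quotient is 4*x**2+37*x+78.
The remaining quadratic factors as (4*x+13)(x+6).

(4*x+13)*(7*x-8)*(x+6)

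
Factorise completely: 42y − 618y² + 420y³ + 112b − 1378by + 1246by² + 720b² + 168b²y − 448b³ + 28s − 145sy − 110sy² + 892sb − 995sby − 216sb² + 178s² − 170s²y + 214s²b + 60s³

Group: 2s(30s² − 13sb − 130sy + 89s − 56b² + 42by + 90b + 140y² − 206y + 14) + (8b + 3y)(30s² − 13sb − 130sy + 89s − 56b² + 42by + 90b + 140y² − 206y + 14); both groups contain (30s² − 13sb − 130sy + 89s − 56b² + 42by + 90b + 140y² − 206y + 14), so (2s + 8b + 3y) is a factor with cofactor 30s² − 13sb − 130sy + 89s − 56b² + 42by + 90b + 140y² − 206y + 14.
The cofactor groups again: 30s² − 13sb − 130sy + 89s − 56b² + 42by + 90b + 140y² − 206y + 14 = 5s(6s + 7b − 14y + 1) + (−8b − 10y + 14)(6s + 7b − 14y + 1); both groups contain (6s + 7b − 14y + 1), giving (5s − 8b − 10y + 14)(6s + 7b − 14y + 1).

(5s − 8b − 10y + 14)(6s + 7b − 14y + 1)(2s + 8b + 3y)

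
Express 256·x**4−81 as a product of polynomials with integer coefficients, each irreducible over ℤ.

Difference of squares twice: with A = 4·x and B = 3, A⁴ − B⁴ = (A² − B²)(A² + B²), and A² − B² factors again.

(4·x+3)·(4·x−3)·(16·x**2+9)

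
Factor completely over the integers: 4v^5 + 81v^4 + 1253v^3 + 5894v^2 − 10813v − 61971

Trying the rational-root candidates, v = −7 is a root, so (v + 7) divides it; the quotient is 4v^4 + 53v^3 + 882v^2 − 280v − 8853.
Next, v = −13/4 is a root, so (4v + 13) is a factor; dividing leaves v^3 + 10v^2 + 188v − 681.
Continuing, v = 3 is a root, giving the factor (v − 3) and quotient v^2 + 13v + 227.
The quadratic v^2 + 13v + 227 has discriminant −739 < 0 and is irreducible over ℤ.

(4v + 13)(v + 7)(v − 3)(v^2 + 13v + 227)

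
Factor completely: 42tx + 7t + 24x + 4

(6x + 1)(7t + 4)

Group as (42tx + 7t) + (24x + 4) = 7t(6x + 1) + 4(6x + 1).
Both groups share the factor (6x + 1).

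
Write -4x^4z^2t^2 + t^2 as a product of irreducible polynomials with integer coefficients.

Every term has a factor of t^2; factoring it out leaves -4x^4z^2 + 1.
Recognize a difference of squares with the parts 1 and 2x^2z.

-t^2(2x^2z + 1)(2x^2z - 1)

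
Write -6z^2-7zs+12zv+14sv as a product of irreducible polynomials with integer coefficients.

-(z-2v)(6z+7s)

Group: -z(6z+7s) + 2v(6z+7s); both groups contain (6z+7s).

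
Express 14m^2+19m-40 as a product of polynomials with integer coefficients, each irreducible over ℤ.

Need a pair with product 14·(-40) = -560 and sum 19: that's -16 and 35.
Split the middle term: 14m^2-16m + 35m-40 = 2m(7m-8) + 5(7m-8).

(2m+5)(7m-8)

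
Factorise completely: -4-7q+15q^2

(3q+1)(5q-4)

Need a pair with product 15·(-4) = -60 and sum -7: that's 5 and -12.
Split the middle term: 15q^2+5q - 12q-4 = 5q(3q+1) - 4(3q+1).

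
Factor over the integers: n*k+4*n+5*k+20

(k+4)*(n+5)

Group as (n*k+4*n) + (5*k+20) = n*(k+4) + 5*(k+4).
Both groups share the factor (k+4).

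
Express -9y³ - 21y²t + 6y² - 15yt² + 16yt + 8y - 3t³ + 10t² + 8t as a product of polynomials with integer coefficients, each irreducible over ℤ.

-(3y + 3t + 2)(3y + t - 4)(y + t)

Group: y(-9y² - 12yt + 6y - 3t² + 10t + 8) + t(-9y² - 12yt + 6y - 3t² + 10t + 8); both groups contain (-9y² - 12yt + 6y - 3t² + 10t + 8), so (y + t) is a factor with cofactor -9y² - 12yt + 6y - 3t² + 10t + 8.
The cofactor groups again: -9y² - 12yt + 6y - 3t² + 10t + 8 = -3y(3y + t - 4) + (-3t - 2)(3y + t - 4); both groups contain (3y + t - 4), giving -(3y + 3t + 2)(3y + t - 4).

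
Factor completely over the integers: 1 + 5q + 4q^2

Need a pair with product 4·1 = 4 and sum 5: that's 4 and 1.
Split the middle term: 4q^2 + 4q + q + 1 = 4q(q + 1) + (q + 1).

(4q + 1)(q + 1)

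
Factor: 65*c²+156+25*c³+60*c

Group as (25*c³+60*c) + (65*c²+156) = 5*c*(5*c²+12) + 13*(5*c²+12).
Both groups share the factor (5*c²+12).

(5*c+13)*(5*c²+12)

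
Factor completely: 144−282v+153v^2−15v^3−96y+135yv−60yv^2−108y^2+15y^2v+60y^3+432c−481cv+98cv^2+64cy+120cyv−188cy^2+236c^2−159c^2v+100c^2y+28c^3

Group: 7c(4c^2+16cy−21cv+32c−20y^2+15yv+16y+5v^2−46v+48) + (−3y−3v+3)(4c^2+16cy−21cv+32c−20y^2+15yv+16y+5v^2−46v+48); both groups contain (4c^2+16cy−21cv+32c−20y^2+15yv+16y+5v^2−46v+48), so (7c−3y−3v+3) is a factor with cofactor 4c^2+16cy−21cv+32c−20y^2+15yv+16y+5v^2−46v+48.
The cofactor groups again: 4c^2+16cy−21cv+32c−20y^2+15yv+16y+5v^2−46v+48 = c(4c−4y−v+8) + (5y−5v+6)(4c−4y−v+8); both groups contain (4c−4y−v+8), giving (c+5y−5v+6)(4c−4y−v+8).

(4c−4y−v+8)(7c−3y−3v+3)(c+5y−5v+6)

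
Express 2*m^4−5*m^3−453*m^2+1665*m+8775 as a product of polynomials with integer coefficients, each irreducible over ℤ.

(2*m−15)*(m+15)*(m+3)*(m−13)

Among the possible rational roots, m = 15/2 is a root, so (2*m−15) divides it; the quotient is m^3+5*m^2−189*m−585.
Then m = 13 is a root, so (m−13) divides it; the quotient is m^2+18*m+45.
The remaining quadratic factors as (m+3)(m+15).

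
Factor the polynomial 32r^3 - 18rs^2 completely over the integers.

Factor out 2r, leaving 16r^2 - 9s^2, which is a difference of two squares.

2r(4r + 3s)(4r - 3s)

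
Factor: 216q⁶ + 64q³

Every term has a factor of 8q³; factoring it out leaves 27q³ + 8.
Recognize a sum of cubes with the parts 2 and 3q.

8q³(3q + 2)(9q² − 6q + 4)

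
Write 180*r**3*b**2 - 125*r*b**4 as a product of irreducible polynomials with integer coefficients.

Every term has a factor of 5*r*b**2. Then 36*r**2 - 25*b**2 = (6*r)² − (5*b)².

5*b**2*r*(6*r - 5*b)*(6*r + 5*b)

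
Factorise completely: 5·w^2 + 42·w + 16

Need a pair with product 5·16 = 80 and sum 42: that's 40 and 2.
Split the middle term: 5·w^2 + 40·w + 2·w + 16 = 5·w·(w + 8) + 2·(w + 8).

(5·w + 2)·(w + 8)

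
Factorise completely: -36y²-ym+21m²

Group: -9y(4y-3m) - 7m(4y-3m); both groups contain (4y-3m).

-(4y-3m)(9y+7m)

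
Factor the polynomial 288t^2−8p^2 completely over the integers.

8(6t−p)(6t+p)

Factor out 8, leaving 36t^2−p^2, which is a difference of two squares.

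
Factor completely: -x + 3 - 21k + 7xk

Group as (7xk - x) + (-21k + 3) = x(7k - 1) - 3(7k - 1).
Both groups share the factor (7k - 1).

(7k - 1)(x - 3)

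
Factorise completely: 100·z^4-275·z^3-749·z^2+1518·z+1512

(4·z+9)·(5·z+4)·(5·z-14)·(z-3)

By the rational root theorem, z = -9/4 is a root, so (4·z+9) is a factor; dividing leaves 25·z^3-125·z^2+94·z+168.
Then z = 14/5 is a root, so (5·z-14) divides it; the quotient is 5·z^2-11·z-12.
The remaining quadratic factors as (z-3)(5·z+4).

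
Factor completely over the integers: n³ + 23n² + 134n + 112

Among the possible rational roots, n = -8 is a root, so (n + 8) is a factor; dividing leaves n² + 15n + 14.
The remaining quadratic factors as (n + 1)(n + 14).

(n + 1)(n + 14)(n + 8)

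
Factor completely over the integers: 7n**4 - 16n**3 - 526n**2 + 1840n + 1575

(7n + 5)(n + 9)(n - 5)(n - 7)

By the rational root theorem, n = 7 is a root, giving the factor (n - 7) and quotient 7n**3 + 33n**2 - 295n - 225.
Then n = -9 is a root, so (n + 9) is a factor; dividing leaves 7n**2 - 30n - 25.
The remaining quadratic factors as (n - 5)(7n + 5).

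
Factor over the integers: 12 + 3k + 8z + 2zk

(2z + 3)(k + 4)

Group as (2zk + 8z) + (3k + 12) = 2z(k + 4) + 3(k + 4).
Both groups share the factor (k + 4).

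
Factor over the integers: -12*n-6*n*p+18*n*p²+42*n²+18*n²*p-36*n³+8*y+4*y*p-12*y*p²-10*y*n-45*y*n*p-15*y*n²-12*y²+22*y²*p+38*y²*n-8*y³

-(2*y-3*n)*(y-4*n-2*p+2)*(4*y+3*n-3*p-2)

Group: 4*y*(-2*y²+11*y*n+4*y*p-4*y-12*n²-6*n*p+6*n) + (3*n-3*p-2)*(-2*y²+11*y*n+4*y*p-4*y-12*n²-6*n*p+6*n); both groups contain (-2*y²+11*y*n+4*y*p-4*y-12*n²-6*n*p+6*n), so (4*y+3*n-3*p-2) is a factor with cofactor -2*y²+11*y*n+4*y*p-4*y-12*n²-6*n*p+6*n.
The cofactor groups again: -2*y²+11*y*n+4*y*p-4*y-12*n²-6*n*p+6*n = -y*(2*y-3*n) + (4*n+2*p-2)*(2*y-3*n); both groups contain (2*y-3*n), giving -(y-4*n-2*p+2)*(2*y-3*n).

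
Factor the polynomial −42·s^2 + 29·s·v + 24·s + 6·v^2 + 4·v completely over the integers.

Group: −6·s·(7·s − 6·v − 4) − v·(7·s − 6·v − 4); both groups contain (7·s − 6·v − 4).

−(6·s + v)·(7·s − 6·v − 4)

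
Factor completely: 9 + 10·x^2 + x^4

Substitute u = x^2 to get a quadratic in u, then factor.
x^2 + 9 is irreducible over ℤ (sum of squares).
x^2 + 1 is irreducible over ℤ (sum of squares).

(x^2 + 1)·(x^2 + 9)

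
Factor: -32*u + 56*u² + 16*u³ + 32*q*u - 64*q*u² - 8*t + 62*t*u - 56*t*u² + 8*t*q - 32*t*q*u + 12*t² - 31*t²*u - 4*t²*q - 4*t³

Group: t*(-4*t² - 4*t*q - 15*t*u + 4*t - 16*q*u + 4*u² + 16*u) + (4*u - 2)*(-4*t² - 4*t*q - 15*t*u + 4*t - 16*q*u + 4*u² + 16*u); both groups contain (-4*t² - 4*t*q - 15*t*u + 4*t - 16*q*u + 4*u² + 16*u), so (t + 4*u - 2) is a factor with cofactor -4*t² - 4*t*q - 15*t*u + 4*t - 16*q*u + 4*u² + 16*u.
The cofactor groups again: -4*t² - 4*t*q - 15*t*u + 4*t - 16*q*u + 4*u² + 16*u = -t*(4*t + 4*q - u - 4) - 4*u*(4*t + 4*q - u - 4); both groups contain (4*t + 4*q - u - 4), giving -(t + 4*u)*(4*t + 4*q - u - 4).

-(4*t + 4*q - u - 4)*(t + 4*u)*(t + 4*u - 2)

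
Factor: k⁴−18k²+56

(k+2)(k−2)(k²−14)

Substitute u = k² to get a quadratic in u, then factor.
k²−4 is a difference of squares.
k²−14 is irreducible over ℤ (14 is not a perfect square).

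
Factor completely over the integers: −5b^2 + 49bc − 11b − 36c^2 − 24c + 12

Group: −b(5b − 4c − 4) + (9c − 3)(5b − 4c − 4); both groups contain (5b − 4c − 4).

−(5b − 4c − 4)(b − 9c + 3)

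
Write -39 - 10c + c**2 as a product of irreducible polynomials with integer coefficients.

(c + 3)(c - 13)

Two integers with product -39 and sum -10 are 3 and -13.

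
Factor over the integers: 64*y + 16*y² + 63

(4*y + 7)*(4*y + 9)

Need a pair with product 16·63 = 1008 and sum 64: that's 36 and 28.
Split the middle term: 16*y² + 36*y + 28*y + 63 = 4*y*(4*y + 9) + 7*(4*y + 9).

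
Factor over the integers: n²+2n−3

(n+3)(n−1)

Two integers with product −3 and sum 2 are −1 and 3.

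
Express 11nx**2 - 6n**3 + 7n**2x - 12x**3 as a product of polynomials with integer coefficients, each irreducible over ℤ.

-(2n - 3x)(3n + 4x)(n - x)

Group: 3n(-2n**2 + 5nx - 3x**2) + 4x(-2n**2 + 5nx - 3x**2); both groups contain (-2n**2 + 5nx - 3x**2), so (3n + 4x) is a factor with cofactor -2n**2 + 5nx - 3x**2.
The cofactor groups again: -2n**2 + 5nx - 3x**2 = -n(2n - 3x) + x(2n - 3x); both groups contain (2n - 3x), giving -(n - x)(2n - 3x).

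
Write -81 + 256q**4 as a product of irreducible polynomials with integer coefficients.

Write as (16q**2)² − (9)², then factor 16q**2 - 9 once more.

(4q + 3)(4q - 3)(16q**2 + 9)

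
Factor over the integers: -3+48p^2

Pull out the common factor 3; 16p^2-1 is a difference of squares.

3(4p+1)(4p-1)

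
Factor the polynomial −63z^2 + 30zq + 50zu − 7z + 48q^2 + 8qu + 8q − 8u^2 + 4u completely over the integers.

Group: −9z(7z − 8q − 4u) + (−6q + 2u − 1)(7z − 8q − 4u); both groups contain (7z − 8q − 4u).

−(7z − 8q − 4u)(9z + 6q − 2u + 1)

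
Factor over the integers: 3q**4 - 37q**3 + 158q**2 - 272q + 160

Among the possible rational roots, q = 4/3 is a root, giving the factor (3q - 4) and quotient q**3 - 11q**2 + 38q - 40.
Next, q = 4 is a root, so (q - 4) is a factor; dividing leaves q**2 - 7q + 10.
The remaining quadratic factors as (q - 2)(q - 5).

(3q - 4)(q - 2)(q - 4)(q - 5)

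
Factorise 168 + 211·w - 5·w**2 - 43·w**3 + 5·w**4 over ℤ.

(5·w + 7)·(w + 1)·(w - 3)·(w - 8)

Trying the rational-root candidates, w = -1 is a root, so (w + 1) divides it; the quotient is 5·w**3 - 48·w**2 + 43·w + 168.
Next, w = 3 is a root, giving the factor (w - 3) and quotient 5·w**2 - 33·w - 56.
The remaining quadratic factors as (w - 8)(5·w + 7).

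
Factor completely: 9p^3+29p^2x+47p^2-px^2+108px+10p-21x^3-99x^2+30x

(9p-7x+2)(p+3x)(p+x+5)

Group: p(9p^2+20px+2p-21x^2+6x) + (x+5)(9p^2+20px+2p-21x^2+6x); both groups contain (9p^2+20px+2p-21x^2+6x), so (p+x+5) is a factor with cofactor 9p^2+20px+2p-21x^2+6x.
The cofactor groups again: 9p^2+20px+2p-21x^2+6x = 9p(p+3x) + (-7x+2)(p+3x); both groups contain (p+3x), giving (9p-7x+2)(p+3x).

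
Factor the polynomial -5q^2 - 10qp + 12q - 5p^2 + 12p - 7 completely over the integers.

Group: -5q(q + p - 1) + (-5p + 7)(q + p - 1); both groups contain (q + p - 1).

-(5q + 5p - 7)(q + p - 1)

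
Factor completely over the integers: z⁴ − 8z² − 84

(z² + 6)(z² − 14)

Substitute u = z² to get a quadratic in u, then factor.
z² + 6 is irreducible over ℤ (always positive, so no real roots).
z² − 14 is irreducible over ℤ (14 is not a perfect square).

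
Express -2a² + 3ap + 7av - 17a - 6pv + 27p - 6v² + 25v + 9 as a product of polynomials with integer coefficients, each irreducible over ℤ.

Group: -a(2a - 3p - 3v - 1) + (2v - 9)(2a - 3p - 3v - 1); both groups contain (2a - 3p - 3v - 1).

-(2a - 3p - 3v - 1)(a - 2v + 9)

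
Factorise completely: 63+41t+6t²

Need a pair with product 6·63 = 378 and sum 41: that's 27 and 14.
Split the middle term: 6t²+27t + 14t+63 = 3t(2t+9) + 7(2t+9).

(2t+9)(3t+7)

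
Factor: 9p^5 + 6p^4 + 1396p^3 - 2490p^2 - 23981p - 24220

(3p + 4)(3p + 7)(p - 5)(p^2 + 2p + 173)

By the rational root theorem, p = -4/3 is a root, so (3p + 4) is a factor; dividing leaves 3p^4 - 2p^3 + 468p^2 - 1454p - 6055.
Next, p = 5 is a root, so (p - 5) is a factor; dividing leaves 3p^3 + 13p^2 + 533p + 1211.
Next, p = -7/3 is a root, giving the factor (3p + 7) and quotient p^2 + 2p + 173.
The quadratic p^2 + 2p + 173 has discriminant -688 < 0 and is irreducible over ℤ.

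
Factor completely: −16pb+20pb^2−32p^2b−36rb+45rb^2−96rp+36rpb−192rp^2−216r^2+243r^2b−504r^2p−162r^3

−(3r+8p−5b+4)(9r+4p)(6r+b)

Group: 6r(−27r^2−84rp+45rb−36r−32p^2+20pb−16p) + b(−27r^2−84rp+45rb−36r−32p^2+20pb−16p); both groups contain (−27r^2−84rp+45rb−36r−32p^2+20pb−16p), so (6r+b) is a factor with cofactor −27r^2−84rp+45rb−36r−32p^2+20pb−16p.
The cofactor groups again: −27r^2−84rp+45rb−36r−32p^2+20pb−16p = −9r(3r+8p−5b+4) − 4p(3r+8p−5b+4); both groups contain (3r+8p−5b+4), giving −(9r+4p)(3r+8p−5b+4).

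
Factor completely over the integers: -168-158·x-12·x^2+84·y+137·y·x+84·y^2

(12·y-x-12)·(7·y+12·x+14)

Group: 7·y·(12·y-x-12) + (12·x+14)·(12·y-x-12); both groups contain (12·y-x-12).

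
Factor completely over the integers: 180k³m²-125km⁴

Every term has a factor of 5km². Then 36k²-25m² = (6k)² − (5m)².

5km²(6k+5m)(6k-5m)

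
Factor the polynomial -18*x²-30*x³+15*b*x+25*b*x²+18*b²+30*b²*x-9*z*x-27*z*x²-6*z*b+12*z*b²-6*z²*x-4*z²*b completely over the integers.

Group: 2*z*(-2*z*b-3*z*x+6*b²+5*b*x-6*x²) + (5*x+3)*(-2*z*b-3*z*x+6*b²+5*b*x-6*x²); both groups contain (-2*z*b-3*z*x+6*b²+5*b*x-6*x²), so (2*z+5*x+3) is a factor with cofactor -2*z*b-3*z*x+6*b²+5*b*x-6*x².
The cofactor groups again: -2*z*b-3*z*x+6*b²+5*b*x-6*x² = -2*b*(z-3*b+2*x) - 3*x*(z-3*b+2*x); both groups contain (z-3*b+2*x), giving -(2*b+3*x)*(z-3*b+2*x).

-(z-3*b+2*x)*(2*b+3*x)*(2*z+5*x+3)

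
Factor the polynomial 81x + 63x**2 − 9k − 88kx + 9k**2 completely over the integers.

(9k − 7x − 9)(k − 9x)

Group: k(9k − 7x − 9) − 9x(9k − 7x − 9); both groups contain (9k − 7x − 9).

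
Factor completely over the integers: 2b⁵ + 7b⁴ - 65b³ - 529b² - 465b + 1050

Among the possible rational roots, b = 7 is a root, giving the factor (b - 7) and quotient 2b⁴ + 21b³ + 82b² + 45b - 150.
Then b = -5/2 is a root, so (2b + 5) divides it; the quotient is b³ + 8b² + 21b - 30.
Next, b = 1 is a root, so (b - 1) divides it; the quotient is b² + 9b + 30.
The quadratic b² + 9b + 30 has discriminant -39 < 0 and is irreducible over ℤ.

(2b + 5)(b - 1)(b - 7)(b² + 9b + 30)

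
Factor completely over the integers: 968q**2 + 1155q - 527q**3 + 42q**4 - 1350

(6q - 5)(7q + 9)(q - 10)(q - 3)

Testing divisors of the constant over divisors of the leading coefficient, q = 3 is a root, so (q - 3) divides it; the quotient is 42q**3 - 401q**2 - 235q + 450.
Continuing, q = 10 is a root, giving the factor (q - 10) and quotient 42q**2 + 19q - 45.
The remaining quadratic factors as (7q + 9)(6q - 5).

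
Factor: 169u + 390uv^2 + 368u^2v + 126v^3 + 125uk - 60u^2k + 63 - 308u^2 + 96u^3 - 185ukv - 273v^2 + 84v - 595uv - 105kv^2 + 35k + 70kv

(8u - 5k + 6v - 9)(3u + 7v - 7)(4u + 3v + 1)

Group: 3u(32u^2 - 20uk + 48uv - 28u - 15kv - 5k + 18v^2 - 21v - 9) + (7v - 7)(32u^2 - 20uk + 48uv - 28u - 15kv - 5k + 18v^2 - 21v - 9); both groups contain (32u^2 - 20uk + 48uv - 28u - 15kv - 5k + 18v^2 - 21v - 9), so (3u + 7v - 7) is a factor with cofactor 32u^2 - 20uk + 48uv - 28u - 15kv - 5k + 18v^2 - 21v - 9.
The cofactor groups again: 32u^2 - 20uk + 48uv - 28u - 15kv - 5k + 18v^2 - 21v - 9 = 8u(4u + 3v + 1) + (-5k + 6v - 9)(4u + 3v + 1); both groups contain (4u + 3v + 1), giving (8u - 5k + 6v - 9)(4u + 3v + 1).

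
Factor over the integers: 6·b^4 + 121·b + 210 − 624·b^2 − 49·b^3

(2·b + 1)·(3·b − 2)·(b + 7)·(b − 15)

Testing divisors of the constant over divisors of the leading coefficient, b = 2/3 is a root, so (3·b − 2) is a factor; dividing leaves 2·b^3 − 15·b^2 − 218·b − 105.
Next, b = 15 is a root, so (b − 15) is a factor; dividing leaves 2·b^2 + 15·b + 7.
The remaining quadratic factors as (2·b + 1)(b + 7).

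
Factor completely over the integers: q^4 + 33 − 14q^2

(q^2 − 11)(q^2 − 3)

Substitute u = q^2 to get a quadratic in u, then factor.
q^2 − 11 is irreducible over ℤ (11 is not a perfect square).
q^2 − 3 is irreducible over ℤ (3 is not a perfect square).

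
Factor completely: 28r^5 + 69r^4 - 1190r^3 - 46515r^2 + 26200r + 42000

(4r - 5)(7r + 5)(r - 12)(r^2 + 15r + 140)

Among the possible rational roots, r = 12 is a root, so (r - 12) divides it; the quotient is 28r^4 + 405r^3 + 3670r^2 - 2475r - 3500.
Next, r = 5/4 is a root, so (4r - 5) divides it; the quotient is 7r^3 + 110r^2 + 1055r + 700.
Then r = -5/7 is a root, giving the factor (7r + 5) and quotient r^2 + 15r + 140.
The quadratic r^2 + 15r + 140 has discriminant -335 < 0 and is irreducible over ℤ.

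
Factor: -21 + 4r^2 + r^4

Substitute u = r^2 to get a quadratic in u, then factor.
r^2 - 3 is irreducible over ℤ (3 is not a perfect square).
r^2 + 7 is irreducible over ℤ (always positive, so no real roots).

(r^2 + 7)(r^2 - 3)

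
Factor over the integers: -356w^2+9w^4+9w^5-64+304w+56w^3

(3w-1)(3w-2)(w-2)(w^2+4w+16)

By the rational root theorem, w = 2 is a root, so (w-2) is a factor; dividing leaves 9w^4+27w^3+110w^2-136w+32.
Continuing, w = 2/3 is a root, giving the factor (3w-2) and quotient 3w^3+11w^2+44w-16.
Then w = 1/3 is a root, so (3w-1) divides it; the quotient is w^2+4w+16.
The quadratic w^2+4w+16 has discriminant -48 < 0 and is irreducible over ℤ.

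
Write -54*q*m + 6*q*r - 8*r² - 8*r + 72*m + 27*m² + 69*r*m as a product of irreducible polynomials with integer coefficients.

Group: 6*q*(r - 9*m) + (-8*r - 3*m - 8)*(r - 9*m); both groups contain (r - 9*m).

(6*q - 8*r - 3*m - 8)*(r - 9*m)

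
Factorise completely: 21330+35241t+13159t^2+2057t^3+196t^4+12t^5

Testing divisors of the constant over divisors of the leading coefficient, t = -5/6 is a root, so (6t+5) divides it; the quotient is 2t^4+31t^3+317t^2+1929t+4266.
Then t = -9/2 is a root, giving the factor (2t+9) and quotient t^3+11t^2+109t+474.
Next, t = -6 is a root, so (t+6) divides it; the quotient is t^2+5t+79.
The quadratic t^2+5t+79 has discriminant -291 < 0 and is irreducible over ℤ.

(2t+9)(6t+5)(t+6)(t^2+5t+79)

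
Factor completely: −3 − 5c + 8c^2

(8c + 3)(c − 1)

Need a pair with product 8·(−3) = −24 and sum −5: that's −8 and 3.
Split the middle term: 8c^2 − 8c + 3c − 3 = 8c(c − 1) + 3(c − 1).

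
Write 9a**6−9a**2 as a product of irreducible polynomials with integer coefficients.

9a**2(a+1)(a−1)(a**2+1)

Pull out the common factor 9a**2, leaving a**4−1.
Recognize a difference of squares with the parts a**2 and 1.
a**2−1 is again a difference of squares: (a−1)(a+1).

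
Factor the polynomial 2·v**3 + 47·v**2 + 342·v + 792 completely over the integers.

(2·v + 11)·(v + 12)·(v + 6)

Among the possible rational roots, v = -12 is a root, giving the factor (v + 12) and quotient 2·v**2 + 23·v + 66.
The remaining quadratic factors as (v + 6)(2·v + 11).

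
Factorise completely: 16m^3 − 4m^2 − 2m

Pull out the common factor 2m, then factor the remaining trinomial.

2m(2m − 1)(4m + 1)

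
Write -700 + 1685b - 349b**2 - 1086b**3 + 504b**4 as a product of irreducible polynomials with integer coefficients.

By the rational root theorem, b = 5/3 is a root, so (3b - 5) is a factor; dividing leaves 168b**3 - 82b**2 - 253b + 140.
Next, b = 7/6 is a root, so (6b - 7) divides it; the quotient is 28b**2 + 19b - 20.
The remaining quadratic factors as (7b - 4)(4b + 5).

(3b - 5)(4b + 5)(6b - 7)(7b - 4)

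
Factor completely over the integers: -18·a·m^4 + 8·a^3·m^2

2·a·m^2·(2·a + 3·m)·(2·a - 3·m)

Every term has a factor of 2·a·m^2. Then 4·a^2 - 9·m^2 = (2·a)² − (3·m)².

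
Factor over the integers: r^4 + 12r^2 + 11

Substitute u = r^2 to get a quadratic in u, then factor.
r^2 + 11 is irreducible over ℤ (always positive, so no real roots).
r^2 + 1 is irreducible over ℤ (sum of squares).

(r^2 + 1)(r^2 + 11)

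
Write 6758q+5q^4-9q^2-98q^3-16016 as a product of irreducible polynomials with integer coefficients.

(5q-13)(q+8)(q-11)(q-14)

Trying the rational-root candidates, q = -8 is a root, giving the factor (q+8) and quotient 5q^3-138q^2+1095q-2002.
Then q = 11 is a root, so (q-11) is a factor; dividing leaves 5q^2-83q+182.
The remaining quadratic factors as (q-14)(5q-13).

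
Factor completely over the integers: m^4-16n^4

(m+2n)(m-2n)(m^2+4n^2)

(m)⁴ − (2n)⁴ = ((m)² − (2n)²)((m)² + (2n)²); the first factor splits again, the second (m^2+4n^2) is irreducible.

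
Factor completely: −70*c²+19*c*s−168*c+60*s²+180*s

Group: −14*c*(5*c+4*s+12) + 15*s*(5*c+4*s+12); both groups contain (5*c+4*s+12).

−(14*c−15*s)*(5*c+4*s+12)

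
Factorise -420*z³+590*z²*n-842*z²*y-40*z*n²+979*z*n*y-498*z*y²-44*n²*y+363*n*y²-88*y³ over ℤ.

-(3*z-4*n+y)*(14*z-n+8*y)*(10*z+11*y)

Group: 10*z*(-42*z²+59*z*n-38*z*y-4*n²+33*n*y-8*y²) + 11*y*(-42*z²+59*z*n-38*z*y-4*n²+33*n*y-8*y²); both groups contain (-42*z²+59*z*n-38*z*y-4*n²+33*n*y-8*y²), so (10*z+11*y) is a factor with cofactor -42*z²+59*z*n-38*z*y-4*n²+33*n*y-8*y².
The cofactor groups again: -42*z²+59*z*n-38*z*y-4*n²+33*n*y-8*y² = -3*z*(14*z-n+8*y) + (4*n-y)*(14*z-n+8*y); both groups contain (14*z-n+8*y), giving -(3*z-4*n+y)*(14*z-n+8*y).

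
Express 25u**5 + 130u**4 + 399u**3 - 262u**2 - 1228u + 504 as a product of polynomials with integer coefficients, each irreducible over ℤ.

(5u - 2)(5u - 7)(u + 2)(u**2 + 5u + 18)

Trying the rational-root candidates, u = 2/5 is a root, so (5u - 2) is a factor; dividing leaves 5u**4 + 28u**3 + 91u**2 - 16u - 252.
Continuing, u = 7/5 is a root, so (5u - 7) is a factor; dividing leaves u**3 + 7u**2 + 28u + 36.
Then u = -2 is a root, giving the factor (u + 2) and quotient u**2 + 5u + 18.
The quadratic u**2 + 5u + 18 has discriminant -47 < 0 and is irreducible over ℤ.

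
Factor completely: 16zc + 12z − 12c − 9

Group as (16zc + 12z) + (−12c − 9) = 4z(4c + 3) − 3(4c + 3).
Both groups share the factor (4c + 3).

(4c + 3)(4z − 3)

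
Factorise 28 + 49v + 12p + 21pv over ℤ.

(3p + 7)(7v + 4)

Group as (21pv + 12p) + (49v + 28) = 3p(7v + 4) + 7(7v + 4).
Both groups share the factor (7v + 4).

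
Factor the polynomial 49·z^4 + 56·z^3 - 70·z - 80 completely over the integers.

Group as (49·z^4 - 70·z) + (56·z^3 - 80) = 7·z·(7·z^3 - 10) + 8·(7·z^3 - 10).
Both groups share the factor (7·z^3 - 10).

(7·z + 8)·(7·z^3 - 10)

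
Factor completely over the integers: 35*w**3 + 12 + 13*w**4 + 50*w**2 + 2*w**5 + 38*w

(2*w + 3)*(w + 1)*(w + 2)*(w**2 + 2*w + 2)

Testing divisors of the constant over divisors of the leading coefficient, w = -2 is a root, so (w + 2) divides it; the quotient is 2*w**4 + 9*w**3 + 17*w**2 + 16*w + 6.
Continuing, w = -1 is a root, so (w + 1) divides it; the quotient is 2*w**3 + 7*w**2 + 10*w + 6.
Continuing, w = -3/2 is a root, so (2*w + 3) is a factor; dividing leaves w**2 + 2*w + 2.
The quadratic w**2 + 2*w + 2 has discriminant -4 < 0 and is irreducible over ℤ.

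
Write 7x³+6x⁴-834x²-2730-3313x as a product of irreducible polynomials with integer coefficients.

Among the possible rational roots, x = -10 is a root, so (x+10) is a factor; dividing leaves 6x³-53x²-304x-273.
Next, x = 13 is a root, so (x-13) divides it; the quotient is 6x²+25x+21.
The remaining quadratic factors as (6x+7)(x+3).

(6x+7)(x+10)(x+3)(x-13)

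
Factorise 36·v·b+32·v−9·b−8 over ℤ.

Group as (36·v·b+32·v) + (−9·b−8) = 4·v·(9·b+8) − (9·b+8).
Both groups share the factor (9·b+8).

(4·v−1)·(9·b+8)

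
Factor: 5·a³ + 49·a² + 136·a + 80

(5·a + 4)·(a + 4)·(a + 5)

Among the possible rational roots, a = -5 is a root, giving the factor (a + 5) and quotient 5·a² + 24·a + 16.
The remaining quadratic factors as (5·a + 4)(a + 4).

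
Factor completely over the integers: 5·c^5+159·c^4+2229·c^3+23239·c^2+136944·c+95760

Among the possible rational roots, c = -12 is a root, so (c+12) divides it; the quotient is 5·c^4+99·c^3+1041·c^2+10747·c+7980.
Continuing, c = -15 is a root, so (c+15) is a factor; dividing leaves 5·c^3+24·c^2+681·c+532.
Continuing, c = -4/5 is a root, so (5·c+4) divides it; the quotient is c^2+4·c+133.
The quadratic c^2+4·c+133 has discriminant -516 < 0 and is irreducible over ℤ.

(5·c+4)·(c+12)·(c+15)·(c^2+4·c+133)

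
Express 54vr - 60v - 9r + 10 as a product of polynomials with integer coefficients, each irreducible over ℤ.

Group as (54vr - 60v) + (-9r + 10) = 6v(9r - 10) - (9r - 10).
Both groups share the factor (9r - 10).

(6v - 1)(9r - 10)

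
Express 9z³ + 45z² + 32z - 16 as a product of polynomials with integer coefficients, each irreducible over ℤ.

Testing divisors of the constant over divisors of the leading coefficient, z = -4 is a root, so (z + 4) divides it; the quotient is 9z² + 9z - 4.
The remaining quadratic factors as (3z + 4)(3z - 1).

(3z + 4)(3z - 1)(z + 4)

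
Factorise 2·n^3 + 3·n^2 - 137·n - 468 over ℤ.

(2·n + 13)·(n + 4)·(n - 9)

Testing divisors of the constant over divisors of the leading coefficient, n = -4 is a root, so (n + 4) is a factor; dividing leaves 2·n^2 - 5·n - 117.
The remaining quadratic factors as (n - 9)(2·n + 13).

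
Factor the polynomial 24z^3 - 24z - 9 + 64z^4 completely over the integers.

(8z + 3)(8z^3 - 3)

Group as (64z^4 - 24z) + (24z^3 - 9) = 8z(8z^3 - 3) + 3(8z^3 - 3).
Both groups share the factor (8z^3 - 3).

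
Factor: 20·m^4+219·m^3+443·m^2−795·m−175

Among the possible rational roots, m = −1/5 is a root, so (5·m+1) divides it; the quotient is 4·m^3+43·m^2+80·m−175.
Then m = −7 is a root, giving the factor (m+7) and quotient 4·m^2+15·m−25.
The remaining quadratic factors as (4·m−5)(m+5).

(4·m−5)·(5·m+1)·(m+5)·(m+7)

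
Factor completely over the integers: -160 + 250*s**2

Factor out 10, leaving 25*s**2 - 16, which is a difference of two squares.

10*(5*s + 4)*(5*s - 4)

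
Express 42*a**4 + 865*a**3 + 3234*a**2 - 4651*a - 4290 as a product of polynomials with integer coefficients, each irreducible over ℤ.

Testing divisors of the constant over divisors of the leading coefficient, a = 11/7 is a root, so (7*a - 11) is a factor; dividing leaves 6*a**3 + 133*a**2 + 671*a + 390.
Continuing, a = -2/3 is a root, giving the factor (3*a + 2) and quotient 2*a**2 + 43*a + 195.
The remaining quadratic factors as (2*a + 13)(a + 15).

(2*a + 13)*(3*a + 2)*(7*a - 11)*(a + 15)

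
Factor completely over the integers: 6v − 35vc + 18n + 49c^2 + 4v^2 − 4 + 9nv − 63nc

Group: 9n(v − 7c + 2) + (4v − 7c − 2)(v − 7c + 2); both groups contain (v − 7c + 2).

(9n + 4v − 7c − 2)(v − 7c + 2)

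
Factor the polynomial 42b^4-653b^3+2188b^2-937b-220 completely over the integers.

(6b+1)(7b-5)(b-11)(b-4)

Among the possible rational roots, b = -1/6 is a root, so (6b+1) divides it; the quotient is 7b^3-110b^2+383b-220.
Continuing, b = 11 is a root, giving the factor (b-11) and quotient 7b^2-33b+20.
The remaining quadratic factors as (b-4)(7b-5).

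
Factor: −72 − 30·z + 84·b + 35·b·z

(5·z + 12)·(7·b − 6)

Group as (35·b·z + 84·b) + (−30·z − 72) = 7·b·(5·z + 12) − 6·(5·z + 12).
Both groups share the factor (5·z + 12).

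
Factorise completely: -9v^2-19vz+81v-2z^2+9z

Group: -v(9v+z) + (-2z+9)(9v+z); both groups contain (9v+z).

-(9v+z)(v+2z-9)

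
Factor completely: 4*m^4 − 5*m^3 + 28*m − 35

Group as (4*m^4 + 28*m) + (−5*m^3 − 35) = 4*m*(m^3 + 7) − 5*(m^3 + 7).
Both groups share the factor (m^3 + 7).

(4*m − 5)*(m^3 + 7)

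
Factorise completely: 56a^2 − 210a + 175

7(2a − 5)(4a − 5)

Pull out the common factor 7, then factor the remaining trinomial.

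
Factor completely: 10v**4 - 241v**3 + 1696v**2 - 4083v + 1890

Trying the rational-root candidates, v = 3/5 is a root, so (5v - 3) divides it; the quotient is 2v**3 - 47v**2 + 311v - 630.
Continuing, v = 9/2 is a root, so (2v - 9) is a factor; dividing leaves v**2 - 19v + 70.
The remaining quadratic factors as (v - 14)(v - 5).

(2v - 9)(5v - 3)(v - 14)(v - 5)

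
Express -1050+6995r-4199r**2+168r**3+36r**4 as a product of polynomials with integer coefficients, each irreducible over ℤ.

Testing divisors of the constant over divisors of the leading coefficient, r = 5/3 is a root, giving the factor (3r-5) and quotient 12r**3+76r**2-1273r+210.
Then r = 1/6 is a root, so (6r-1) divides it; the quotient is 2r**2+13r-210.
The remaining quadratic factors as (r+14)(2r-15).

(2r-15)(3r-5)(6r-1)(r+14)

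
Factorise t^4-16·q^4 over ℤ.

(t)⁴ − (2·q)⁴ = ((t)² − (2·q)²)((t)² + (2·q)²); the first factor splits again, the second (t^2+4·q^2) is irreducible.

(t-2·q)·(t+2·q)·(t^2+4·q^2)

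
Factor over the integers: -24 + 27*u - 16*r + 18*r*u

(2*r + 3)*(9*u - 8)

Group as (18*r*u - 16*r) + (27*u - 24) = 2*r*(9*u - 8) + 3*(9*u - 8).
Both groups share the factor (9*u - 8).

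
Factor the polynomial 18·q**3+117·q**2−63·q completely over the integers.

9·q·(2·q−1)·(q+7)

Pull out the common factor 9·q, then factor the remaining trinomial.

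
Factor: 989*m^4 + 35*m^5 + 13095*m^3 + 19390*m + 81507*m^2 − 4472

Trying the rational-root candidates, m = 1/7 is a root, giving the factor (7*m − 1) and quotient 5*m^4 + 142*m^3 + 1891*m^2 + 11914*m + 4472.
Continuing, m = −13 is a root, giving the factor (m + 13) and quotient 5*m^3 + 77*m^2 + 890*m + 344.
Then m = −2/5 is a root, so (5*m + 2) divides it; the quotient is m^2 + 15*m + 172.
The quadratic m^2 + 15*m + 172 has discriminant −463 < 0 and is irreducible over ℤ.

(5*m + 2)*(7*m − 1)*(m + 13)*(m^2 + 15*m + 172)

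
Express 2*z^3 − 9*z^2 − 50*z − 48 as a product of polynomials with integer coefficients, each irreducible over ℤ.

(2*z + 3)*(z + 2)*(z − 8)

Among the possible rational roots, z = −2 is a root, so (z + 2) divides it; the quotient is 2*z^2 − 13*z − 24.
The remaining quadratic factors as (z − 8)(2*z + 3).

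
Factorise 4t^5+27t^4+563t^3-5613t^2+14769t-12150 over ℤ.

Among the possible rational roots, t = 3 is a root, so (t-3) divides it; the quotient is 4t^4+39t^3+680t^2-3573t+4050.
Next, t = 2 is a root, so (t-2) divides it; the quotient is 4t^3+47t^2+774t-2025.
Continuing, t = 9/4 is a root, so (4t-9) divides it; the quotient is t^2+14t+225.
The quadratic t^2+14t+225 has discriminant -704 < 0 and is irreducible over ℤ.

(4t-9)(t-2)(t-3)(t^2+14t+225)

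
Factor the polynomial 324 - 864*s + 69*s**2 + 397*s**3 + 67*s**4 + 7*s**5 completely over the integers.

Among the possible rational roots, s = 3/7 is a root, so (7*s - 3) is a factor; dividing leaves s**4 + 10*s**3 + 61*s**2 + 36*s - 108.
Next, s = 1 is a root, so (s - 1) is a factor; dividing leaves s**3 + 11*s**2 + 72*s + 108.
Next, s = -2 is a root, so (s + 2) divides it; the quotient is s**2 + 9*s + 54.
The quadratic s**2 + 9*s + 54 has discriminant -135 < 0 and is irreducible over ℤ.

(7*s - 3)*(s + 2)*(s - 1)*(s**2 + 9*s + 54)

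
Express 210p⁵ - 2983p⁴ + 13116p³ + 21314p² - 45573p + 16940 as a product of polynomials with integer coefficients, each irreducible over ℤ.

(5p + 11)(6p - 5)(7p - 4)(p² - 15p + 77)

Among the possible rational roots, p = -11/5 is a root, giving the factor (5p + 11) and quotient 42p⁴ - 689p³ + 4139p² - 4843p + 1540.
Then p = 4/7 is a root, so (7p - 4) divides it; the quotient is 6p³ - 95p² + 537p - 385.
Continuing, p = 5/6 is a root, so (6p - 5) divides it; the quotient is p² - 15p + 77.
The quadratic p² - 15p + 77 has discriminant -83 < 0 and is irreducible over ℤ.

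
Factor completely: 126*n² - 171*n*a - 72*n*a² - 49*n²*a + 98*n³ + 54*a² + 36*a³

Group: 7*n*(14*n² - 19*n*a + 6*a²) + (6*a + 9)*(14*n² - 19*n*a + 6*a²); both groups contain (14*n² - 19*n*a + 6*a²), so (7*n + 6*a + 9) is a factor with cofactor 14*n² - 19*n*a + 6*a².
The cofactor groups again: 14*n² - 19*n*a + 6*a² = 7*n*(2*n - a) - 6*a*(2*n - a); both groups contain (2*n - a), giving (7*n - 6*a)*(2*n - a).

(7*n - 6*a)*(2*n - a)*(7*n + 6*a + 9)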